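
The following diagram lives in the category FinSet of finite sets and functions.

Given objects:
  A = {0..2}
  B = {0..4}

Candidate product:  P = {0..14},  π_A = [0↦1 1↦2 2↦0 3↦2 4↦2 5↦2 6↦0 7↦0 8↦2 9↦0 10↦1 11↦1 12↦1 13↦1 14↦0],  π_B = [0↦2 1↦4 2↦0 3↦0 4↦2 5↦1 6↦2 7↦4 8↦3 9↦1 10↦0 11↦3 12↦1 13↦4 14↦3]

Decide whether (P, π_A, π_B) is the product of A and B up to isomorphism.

Answer: VALID PRODUCT

Work:
|A|·|B| = 3·5 = 15;  |P| = 15
Check the pairing map k ↦ (π_A(k), π_B(k)):
  0 ↦ (1,2)
  1 ↦ (2,4)
  2 ↦ (0,0)
  3 ↦ (2,0)
  4 ↦ (2,2)
  5 ↦ (2,1)
  6 ↦ (0,2)
  7 ↦ (0,4)
  8 ↦ (2,3)
  9 ↦ (0,1)
  10 ↦ (1,0)
  11 ↦ (1,3)
  12 ↦ (1,1)
  13 ↦ (1,4)
  14 ↦ (0,3)
distinct pairs in image: 15 / 15 needed
  → bijection onto A×B; projections well-typed.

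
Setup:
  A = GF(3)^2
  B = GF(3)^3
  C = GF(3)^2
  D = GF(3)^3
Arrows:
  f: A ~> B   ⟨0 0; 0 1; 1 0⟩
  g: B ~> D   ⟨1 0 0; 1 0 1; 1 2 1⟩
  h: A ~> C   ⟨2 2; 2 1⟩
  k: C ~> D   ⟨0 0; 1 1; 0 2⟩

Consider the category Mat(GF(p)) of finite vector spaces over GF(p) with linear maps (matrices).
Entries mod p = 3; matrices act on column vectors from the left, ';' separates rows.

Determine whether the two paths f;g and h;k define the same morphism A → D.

Answer: COMMUTES

Derivation:
Along f;g (path 1):
  e0=[1,0] f~>[0,0,1] g~>[0,1,1]
  e1=[0,1] f~>[0,1,0] g~>[0,0,2]
  ⟦path⟧₁ = ⟨0 0; 1 0; 1 2⟩
Along h;k (path 2):
  e0=[1,0] h~>[2,2] k~>[0,1,1]
  e1=[0,1] h~>[2,1] k~>[0,0,2]
  ⟦path⟧₂ = ⟨0 0; 1 0; 1 2⟩
Equal? equal; square commutes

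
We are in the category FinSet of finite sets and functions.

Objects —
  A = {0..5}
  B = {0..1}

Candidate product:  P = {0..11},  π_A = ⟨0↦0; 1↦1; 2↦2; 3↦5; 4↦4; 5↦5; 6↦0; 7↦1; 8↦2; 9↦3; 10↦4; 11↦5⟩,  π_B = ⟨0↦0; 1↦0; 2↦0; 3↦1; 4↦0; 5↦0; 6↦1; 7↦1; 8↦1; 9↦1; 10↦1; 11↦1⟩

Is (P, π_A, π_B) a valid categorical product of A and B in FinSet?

Answer: NOT A VALID PRODUCT — duplicate pair at indices 11,3

Work:
|A|·|B| = 6·2 = 12;  |P| = 12
Check the pairing map k ↦ (π_A(k), π_B(k)):
  0 ↦ (0,0)
  1 ↦ (1,0)
  2 ↦ (2,0)
  3 ↦ (5,1)
  4 ↦ (4,0)
  5 ↦ (5,0)
  6 ↦ (0,1)
  7 ↦ (1,1)
  8 ↦ (2,1)
  9 ↦ (3,1)
  10 ↦ (4,1)
  11 ↦ (5,1)  ✗ repeats pair of k=3
distinct pairs in image: 11 / 12 needed
  → (5,1) hit at k=3 and k=11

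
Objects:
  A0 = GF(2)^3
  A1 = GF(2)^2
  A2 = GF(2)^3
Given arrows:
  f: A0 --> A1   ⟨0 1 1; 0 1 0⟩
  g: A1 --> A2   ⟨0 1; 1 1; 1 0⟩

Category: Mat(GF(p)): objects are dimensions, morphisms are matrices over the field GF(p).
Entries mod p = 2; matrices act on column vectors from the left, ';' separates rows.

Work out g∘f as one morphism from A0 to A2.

Answer: ⟨0 1 0; 0 0 1; 0 1 1⟩

Work:
  e0=(1,0,0) f-->(0,0) g-->(0,0,0)
  e1=(0,1,0) f-->(1,1) g-->(1,0,1)
  e2=(0,0,1) f-->(1,0) g-->(0,1,1)
result: ⟨0 1 0; 0 0 1; 0 1 1⟩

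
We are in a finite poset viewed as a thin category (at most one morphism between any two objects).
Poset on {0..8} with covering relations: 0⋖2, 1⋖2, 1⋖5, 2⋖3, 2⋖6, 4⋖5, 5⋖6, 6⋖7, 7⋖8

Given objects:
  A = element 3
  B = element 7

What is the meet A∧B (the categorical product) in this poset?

Answer: A∧B = 2

Derivation:
Lower bounds of A=3 and B=7: {0,1,2}
  0 ≤ 2
  1 ≤ 2
  2 ≤ 2
glb = 2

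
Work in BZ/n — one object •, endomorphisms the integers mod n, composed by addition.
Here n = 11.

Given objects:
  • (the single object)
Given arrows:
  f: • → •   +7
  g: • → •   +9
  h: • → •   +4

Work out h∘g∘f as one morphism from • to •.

  0 +7≡7 +9≡5 +4≡9  (mod 11)
composite: +9

Answer: +9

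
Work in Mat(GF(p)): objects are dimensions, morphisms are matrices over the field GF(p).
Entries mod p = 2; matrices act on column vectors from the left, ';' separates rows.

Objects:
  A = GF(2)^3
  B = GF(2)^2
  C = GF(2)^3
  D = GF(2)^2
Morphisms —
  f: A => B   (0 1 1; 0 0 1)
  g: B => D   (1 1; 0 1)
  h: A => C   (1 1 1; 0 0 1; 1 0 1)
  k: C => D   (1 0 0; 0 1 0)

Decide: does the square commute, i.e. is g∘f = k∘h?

Answer: DOES NOT COMMUTE

Work:
1) trace f;g:
  e0=(1,0,0) f=>(0,0) g=>(0,0)
  e1=(0,1,0) f=>(1,0) g=>(1,0)
  e2=(0,0,1) f=>(1,1) g=>(0,1)
  composite₁ = (0 1 0; 0 0 1)
2) trace h;k:
  e0=(1,0,0) h=>(1,0,1) k=>(1,0)
  e1=(0,1,0) h=>(1,0,0) k=>(1,0)
  e2=(0,0,1) h=>(1,1,1) k=>(1,1)
  composite₂ = (1 1 1; 0 0 1)
Equal? NO — does not commute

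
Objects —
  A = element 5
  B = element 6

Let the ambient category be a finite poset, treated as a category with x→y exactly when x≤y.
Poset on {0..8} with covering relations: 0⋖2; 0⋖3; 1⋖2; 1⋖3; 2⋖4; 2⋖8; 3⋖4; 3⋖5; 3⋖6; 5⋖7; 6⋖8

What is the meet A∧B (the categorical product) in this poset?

Answer: A∧B = 3

Trace:
Lower bounds of A=5 and B=6: {0,1,3}
  0 ≤ 3
  1 ≤ 3
  3 ≤ 3
glb = 3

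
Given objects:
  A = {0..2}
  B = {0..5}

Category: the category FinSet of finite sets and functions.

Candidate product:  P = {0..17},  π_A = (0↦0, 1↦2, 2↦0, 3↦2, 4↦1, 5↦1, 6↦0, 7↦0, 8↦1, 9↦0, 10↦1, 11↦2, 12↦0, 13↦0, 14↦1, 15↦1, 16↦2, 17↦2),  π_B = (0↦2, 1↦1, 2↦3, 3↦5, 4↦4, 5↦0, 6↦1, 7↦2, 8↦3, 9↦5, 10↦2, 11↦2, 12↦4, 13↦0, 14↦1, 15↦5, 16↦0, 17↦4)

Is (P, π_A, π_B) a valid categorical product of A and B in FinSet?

|A|·|B| = 3·6 = 18;  |P| = 18
Check the pairing map k ↦ (π_A(k), π_B(k)):
  0 ↦ (0,2)
  1 ↦ (2,1)
  2 ↦ (0,3)
  3 ↦ (2,5)
  4 ↦ (1,4)
  5 ↦ (1,0)
  6 ↦ (0,1)
  7 ↦ (0,2)  ✗ repeats pair of k=0
  8 ↦ (1,3)
  9 ↦ (0,5)
  10 ↦ (1,2)
  11 ↦ (2,2)
  12 ↦ (0,4)
  13 ↦ (0,0)
  14 ↦ (1,1)
  15 ↦ (1,5)
  16 ↦ (2,0)
  17 ↦ (2,4)
distinct pairs in image: 17 / 18 needed
  → (0,2) hit at k=0 and k=7

Answer: NOT A VALID PRODUCT — duplicate pair at indices 0,7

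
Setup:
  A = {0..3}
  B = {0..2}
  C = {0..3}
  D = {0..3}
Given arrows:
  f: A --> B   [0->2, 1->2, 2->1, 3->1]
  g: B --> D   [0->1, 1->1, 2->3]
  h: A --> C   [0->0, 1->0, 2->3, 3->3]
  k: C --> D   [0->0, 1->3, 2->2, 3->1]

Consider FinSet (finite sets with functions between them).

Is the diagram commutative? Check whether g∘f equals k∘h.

Along f;g (path 1):
  0 f-->2 g-->3
  1 f-->2 g-->3
  2 f-->1 g-->1
  3 f-->1 g-->1
  composite₁ = [0->3, 1->3, 2->1, 3->1]
Along h;k (path 2):
  0 h-->0 k-->0
  1 h-->0 k-->0
  2 h-->3 k-->1
  3 h-->3 k-->1
  composite₂ = [0->0, 1->0, 2->1, 3->1]
Equal? NO — does not commute

Answer: DOES NOT COMMUTE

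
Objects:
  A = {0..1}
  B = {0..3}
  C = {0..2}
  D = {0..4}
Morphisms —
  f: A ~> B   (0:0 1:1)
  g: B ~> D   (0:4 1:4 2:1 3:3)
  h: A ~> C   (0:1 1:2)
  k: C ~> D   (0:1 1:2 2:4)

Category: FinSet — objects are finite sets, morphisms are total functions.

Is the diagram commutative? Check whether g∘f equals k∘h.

Answer: DOES NOT COMMUTE

Trace:
1) trace f;g:
  0 f~>0 g~>4
  1 f~>1 g~>4
  composite₁ = (0:4 1:4)
2) trace h;k:
  0 h~>1 k~>2
  1 h~>2 k~>4
  composite₂ = (0:2 1:4)
Equal? differ; not commutative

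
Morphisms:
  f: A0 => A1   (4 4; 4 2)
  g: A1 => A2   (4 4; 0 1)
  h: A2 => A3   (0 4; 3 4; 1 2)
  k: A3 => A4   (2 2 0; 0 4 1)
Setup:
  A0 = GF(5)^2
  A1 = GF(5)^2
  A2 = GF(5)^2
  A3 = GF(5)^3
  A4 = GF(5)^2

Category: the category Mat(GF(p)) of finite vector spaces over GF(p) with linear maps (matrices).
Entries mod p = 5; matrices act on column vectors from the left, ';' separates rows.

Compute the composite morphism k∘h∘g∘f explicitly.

Answer: (1 1; 3 3)

Work:
  e0=⟨1,0⟩ f=>⟨4,4⟩ g=>⟨2,4⟩ h=>⟨1,2,0⟩ k=>⟨1,3⟩
  e1=⟨0,1⟩ f=>⟨4,2⟩ g=>⟨4,2⟩ h=>⟨3,0,3⟩ k=>⟨1,3⟩
result: (1 1; 3 3)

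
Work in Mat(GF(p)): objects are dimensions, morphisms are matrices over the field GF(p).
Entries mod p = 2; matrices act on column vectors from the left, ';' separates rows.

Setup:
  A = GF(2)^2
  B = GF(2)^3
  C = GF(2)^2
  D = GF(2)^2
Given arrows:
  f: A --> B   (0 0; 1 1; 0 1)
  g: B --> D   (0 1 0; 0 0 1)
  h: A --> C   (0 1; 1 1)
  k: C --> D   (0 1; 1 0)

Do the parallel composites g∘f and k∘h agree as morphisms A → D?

1) trace f;g:
  e0=(1,0) f-->(0,1,0) g-->(1,0)
  e1=(0,1) f-->(0,1,1) g-->(1,1)
  result₁ = (1 1; 0 1)
2) trace h;k:
  e0=(1,0) h-->(0,1) k-->(1,0)
  e1=(0,1) h-->(1,1) k-->(1,1)
  result₂ = (1 1; 0 1)
Equal? same morphism ✓

Answer: COMMUTES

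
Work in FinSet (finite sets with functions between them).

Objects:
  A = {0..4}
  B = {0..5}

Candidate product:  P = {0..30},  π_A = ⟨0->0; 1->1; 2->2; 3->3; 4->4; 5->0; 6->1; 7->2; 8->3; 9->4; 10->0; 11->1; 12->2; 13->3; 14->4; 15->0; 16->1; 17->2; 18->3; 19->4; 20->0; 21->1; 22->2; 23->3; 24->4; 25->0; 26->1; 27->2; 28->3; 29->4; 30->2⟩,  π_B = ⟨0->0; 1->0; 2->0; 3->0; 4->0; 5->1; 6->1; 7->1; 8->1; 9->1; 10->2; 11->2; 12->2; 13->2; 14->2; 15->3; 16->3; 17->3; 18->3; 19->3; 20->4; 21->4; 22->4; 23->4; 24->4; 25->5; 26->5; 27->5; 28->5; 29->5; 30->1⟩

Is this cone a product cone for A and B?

Answer: NOT A VALID PRODUCT — |P|=31 ≠ |A|·|B|=30

Work:
|A|·|B| = 5·6 = 30;  |P| = 31
  → cardinalities differ; no bijection possible.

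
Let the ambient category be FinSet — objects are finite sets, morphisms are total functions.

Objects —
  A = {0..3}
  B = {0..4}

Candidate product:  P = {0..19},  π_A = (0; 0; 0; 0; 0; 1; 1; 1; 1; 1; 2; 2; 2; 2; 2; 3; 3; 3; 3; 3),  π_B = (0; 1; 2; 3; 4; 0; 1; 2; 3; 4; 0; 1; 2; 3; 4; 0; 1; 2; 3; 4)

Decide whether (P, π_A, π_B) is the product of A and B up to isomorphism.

Answer: VALID PRODUCT

Work:
|A|·|B| = 4·5 = 20;  |P| = 20
Check the pairing map k ↦ (π_A(k), π_B(k)):
  0 : (0,0)
  1 : (0,1)
  2 : (0,2)
  3 : (0,3)
  4 : (0,4)
  5 : (1,0)
  6 : (1,1)
  7 : (1,2)
  8 : (1,3)
  9 : (1,4)
  10 : (2,0)
  11 : (2,1)
  12 : (2,2)
  13 : (2,3)
  14 : (2,4)
  15 : (3,0)
  16 : (3,1)
  17 : (3,2)
  18 : (3,3)
  19 : (3,4)
distinct pairs in image: 20 / 20 needed
  → bijection onto A×B; projections well-typed.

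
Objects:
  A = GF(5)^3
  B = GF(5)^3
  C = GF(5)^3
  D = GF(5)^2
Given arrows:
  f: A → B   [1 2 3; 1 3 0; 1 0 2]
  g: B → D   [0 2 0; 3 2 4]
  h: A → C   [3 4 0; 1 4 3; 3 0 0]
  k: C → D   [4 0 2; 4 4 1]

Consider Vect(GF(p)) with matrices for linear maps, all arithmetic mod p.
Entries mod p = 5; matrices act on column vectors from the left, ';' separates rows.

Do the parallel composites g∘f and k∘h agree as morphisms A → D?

Path 1 = f;g:
  e0=⟨1,0,0⟩ f→⟨1,1,1⟩ g→⟨2,4⟩
  e1=⟨0,1,0⟩ f→⟨2,3,0⟩ g→⟨1,2⟩
  e2=⟨0,0,1⟩ f→⟨3,0,2⟩ g→⟨0,2⟩
  ⟦path⟧₁ = [2 1 0; 4 2 2]
Path 2 = h;k:
  e0=⟨1,0,0⟩ h→⟨3,1,3⟩ k→⟨3,4⟩
  e1=⟨0,1,0⟩ h→⟨4,4,0⟩ k→⟨1,2⟩
  e2=⟨0,0,1⟩ h→⟨0,3,0⟩ k→⟨0,2⟩
  ⟦path⟧₂ = [3 1 0; 4 2 2]
Equal? NO — does not commute

Answer: DOES NOT COMMUTE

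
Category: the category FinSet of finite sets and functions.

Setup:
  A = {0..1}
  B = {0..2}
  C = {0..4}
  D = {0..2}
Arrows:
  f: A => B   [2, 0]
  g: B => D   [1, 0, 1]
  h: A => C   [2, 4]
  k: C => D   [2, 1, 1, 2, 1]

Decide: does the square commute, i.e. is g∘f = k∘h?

Answer: COMMUTES

Work:
Path 1 = f;g:
  0 f=>2 g=>1
  1 f=>0 g=>1
  ⟦path⟧₁ = [1, 1]
Path 2 = h;k:
  0 h=>2 k=>1
  1 h=>4 k=>1
  ⟦path⟧₂ = [1, 1]
Equal? YES — commutes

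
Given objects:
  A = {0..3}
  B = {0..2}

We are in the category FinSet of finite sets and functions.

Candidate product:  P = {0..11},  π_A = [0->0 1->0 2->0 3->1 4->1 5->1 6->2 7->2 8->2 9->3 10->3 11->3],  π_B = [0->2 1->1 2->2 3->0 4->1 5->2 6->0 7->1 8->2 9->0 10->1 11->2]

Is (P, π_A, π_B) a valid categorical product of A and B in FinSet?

|A|·|B| = 4·3 = 12;  |P| = 12
Check the pairing map k ↦ (π_A(k), π_B(k)):
  0 -> (0,2)
  1 -> (0,1)
  2 -> (0,2)  ✗ repeats pair of k=0
  3 -> (1,0)
  4 -> (1,1)
  5 -> (1,2)
  6 -> (2,0)
  7 -> (2,1)
  8 -> (2,2)
  9 -> (3,0)
  10 -> (3,1)
  11 -> (3,2)
distinct pairs in image: 11 / 12 needed
  → (0,2) hit at k=0 and k=2

Answer: NOT A VALID PRODUCT — duplicate pair at indices 2,0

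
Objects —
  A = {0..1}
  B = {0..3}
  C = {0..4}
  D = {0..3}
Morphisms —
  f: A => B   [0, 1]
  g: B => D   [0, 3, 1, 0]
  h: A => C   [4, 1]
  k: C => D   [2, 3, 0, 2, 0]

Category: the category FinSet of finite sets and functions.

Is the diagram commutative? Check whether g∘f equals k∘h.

1) trace f;g:
  0 f=>0 g=>0
  1 f=>1 g=>3
  ⟦path⟧₁ = [0, 3]
2) trace h;k:
  0 h=>4 k=>0
  1 h=>1 k=>3
  ⟦path⟧₂ = [0, 3]
Equal? YES — commutes

Answer: COMMUTES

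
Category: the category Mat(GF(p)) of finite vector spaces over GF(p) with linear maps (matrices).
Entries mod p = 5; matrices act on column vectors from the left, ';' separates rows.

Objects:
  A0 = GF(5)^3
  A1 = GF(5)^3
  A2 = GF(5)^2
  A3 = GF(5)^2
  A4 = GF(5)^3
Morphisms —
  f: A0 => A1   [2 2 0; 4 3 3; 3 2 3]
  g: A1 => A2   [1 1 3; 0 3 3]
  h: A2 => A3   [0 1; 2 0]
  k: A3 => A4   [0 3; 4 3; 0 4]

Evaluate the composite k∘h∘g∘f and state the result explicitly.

  e0=⟨1,0,0⟩ f=>⟨2,4,3⟩ g=>⟨0,1⟩ h=>⟨1,0⟩ k=>⟨0,4,0⟩
  e1=⟨0,1,0⟩ f=>⟨2,3,2⟩ g=>⟨1,0⟩ h=>⟨0,2⟩ k=>⟨1,1,3⟩
  e2=⟨0,0,1⟩ f=>⟨0,3,3⟩ g=>⟨2,3⟩ h=>⟨3,4⟩ k=>⟨2,4,1⟩
composite: [0 1 2; 4 1 4; 0 3 1]

Answer: [0 1 2; 4 1 4; 0 3 1]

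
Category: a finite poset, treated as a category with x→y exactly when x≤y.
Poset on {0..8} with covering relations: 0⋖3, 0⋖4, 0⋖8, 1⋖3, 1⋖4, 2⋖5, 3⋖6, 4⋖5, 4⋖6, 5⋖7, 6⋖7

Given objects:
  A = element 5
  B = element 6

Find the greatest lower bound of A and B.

Answer: A∧B = 4

Work:
{x : x≤A ∧ x≤B} = {0,1,4}  (A=5, B=6)
  0 ≤ 4
  1 ≤ 4
  4 ≤ 4
glb = 4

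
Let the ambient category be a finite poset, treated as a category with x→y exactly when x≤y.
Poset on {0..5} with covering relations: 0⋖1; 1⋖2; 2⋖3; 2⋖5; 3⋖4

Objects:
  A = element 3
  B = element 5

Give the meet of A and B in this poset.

Answer: A∧B = 2

Derivation:
Lower bounds of A=3 and B=5: {0,1,2}
  0 ≤ 2
  1 ≤ 2
  2 ≤ 2
glb = 2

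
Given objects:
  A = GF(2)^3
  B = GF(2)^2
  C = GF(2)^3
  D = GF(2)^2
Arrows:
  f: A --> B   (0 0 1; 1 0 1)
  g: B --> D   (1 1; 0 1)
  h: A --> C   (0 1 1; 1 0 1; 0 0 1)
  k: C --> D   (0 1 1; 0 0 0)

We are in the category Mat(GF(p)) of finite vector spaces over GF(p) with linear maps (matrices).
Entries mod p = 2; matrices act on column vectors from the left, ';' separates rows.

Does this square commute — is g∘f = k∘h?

1) trace f;g:
  e0=[1,0,0] f-->[0,1] g-->[1,1]
  e1=[0,1,0] f-->[0,0] g-->[0,0]
  e2=[0,0,1] f-->[1,1] g-->[0,1]
  composite₁ = (1 0 0; 1 0 1)
2) trace h;k:
  e0=[1,0,0] h-->[0,1,0] k-->[1,0]
  e1=[0,1,0] h-->[1,0,0] k-->[0,0]
  e2=[0,0,1] h-->[1,1,1] k-->[0,0]
  composite₂ = (1 0 0; 0 0 0)
Equal? NO — does not commute

Answer: DOES NOT COMMUTE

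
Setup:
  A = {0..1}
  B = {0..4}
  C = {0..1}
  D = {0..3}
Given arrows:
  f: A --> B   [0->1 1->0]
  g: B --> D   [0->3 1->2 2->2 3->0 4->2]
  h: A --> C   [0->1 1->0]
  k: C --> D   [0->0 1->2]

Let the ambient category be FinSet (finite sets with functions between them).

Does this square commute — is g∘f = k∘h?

Answer: DOES NOT COMMUTE

Derivation:
1) trace f;g:
  0 f-->1 g-->2
  1 f-->0 g-->3
  ⟦path⟧₁ = [0->2 1->3]
2) trace h;k:
  0 h-->1 k-->2
  1 h-->0 k-->0
  ⟦path⟧₂ = [0->2 1->0]
Equal? distinct morphisms ✗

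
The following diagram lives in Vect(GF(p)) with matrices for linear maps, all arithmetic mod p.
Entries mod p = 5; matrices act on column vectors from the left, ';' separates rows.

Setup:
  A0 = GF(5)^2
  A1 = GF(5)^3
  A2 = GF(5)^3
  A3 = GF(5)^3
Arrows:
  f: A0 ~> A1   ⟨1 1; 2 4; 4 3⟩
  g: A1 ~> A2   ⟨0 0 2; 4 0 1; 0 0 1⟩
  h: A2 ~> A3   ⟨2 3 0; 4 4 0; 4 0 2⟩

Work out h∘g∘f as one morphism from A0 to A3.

Answer: ⟨0 3; 4 2; 0 0⟩

Work:
  e0=(1,0) f~>(1,2,4) g~>(3,3,4) h~>(0,4,0)
  e1=(0,1) f~>(1,4,3) g~>(1,2,3) h~>(3,2,0)
composite: ⟨0 3; 4 2; 0 0⟩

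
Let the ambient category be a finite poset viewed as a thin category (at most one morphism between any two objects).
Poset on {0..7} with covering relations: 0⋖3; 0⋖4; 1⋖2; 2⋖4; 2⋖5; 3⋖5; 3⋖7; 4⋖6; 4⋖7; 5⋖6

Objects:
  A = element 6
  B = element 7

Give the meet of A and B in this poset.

Answer: NO MEET EXISTS

Derivation:
Common predecessors of 6,7: {0,1,2,3,4}
  maximal lower bounds 3 and 4 are incomparable: neither 3⊑4 nor 4⊑3
→ no greatest lower bound exists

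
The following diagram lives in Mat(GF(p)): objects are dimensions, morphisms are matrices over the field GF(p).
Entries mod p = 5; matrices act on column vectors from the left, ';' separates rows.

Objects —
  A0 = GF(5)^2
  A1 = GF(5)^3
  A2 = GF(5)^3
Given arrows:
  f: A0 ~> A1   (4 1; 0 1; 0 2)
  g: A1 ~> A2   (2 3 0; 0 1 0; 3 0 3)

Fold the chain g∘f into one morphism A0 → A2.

Answer: (3 0; 0 1; 2 4)

Trace:
  e0=[1,0] f~>[4,0,0] g~>[3,0,2]
  e1=[0,1] f~>[1,1,2] g~>[0,1,4]
composite: (3 0; 0 1; 2 4)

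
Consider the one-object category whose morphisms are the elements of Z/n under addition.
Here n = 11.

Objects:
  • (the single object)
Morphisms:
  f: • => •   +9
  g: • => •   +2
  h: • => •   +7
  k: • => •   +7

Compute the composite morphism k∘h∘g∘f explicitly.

Answer: +3

Work:
  0 +9≡9 +2≡0 +7≡7 +7≡3  (mod 11)
⟦path⟧: +3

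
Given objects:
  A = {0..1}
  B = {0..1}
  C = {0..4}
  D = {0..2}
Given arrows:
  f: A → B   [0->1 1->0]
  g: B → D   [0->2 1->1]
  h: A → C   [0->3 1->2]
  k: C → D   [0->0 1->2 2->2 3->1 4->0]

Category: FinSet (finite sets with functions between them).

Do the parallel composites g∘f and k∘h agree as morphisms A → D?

Answer: COMMUTES

Trace:
Along f;g (path 1):
  0 f→1 g→1
  1 f→0 g→2
  result₁ = [0->1 1->2]
Along h;k (path 2):
  0 h→3 k→1
  1 h→2 k→2
  result₂ = [0->1 1->2]
Equal? equal; square commutes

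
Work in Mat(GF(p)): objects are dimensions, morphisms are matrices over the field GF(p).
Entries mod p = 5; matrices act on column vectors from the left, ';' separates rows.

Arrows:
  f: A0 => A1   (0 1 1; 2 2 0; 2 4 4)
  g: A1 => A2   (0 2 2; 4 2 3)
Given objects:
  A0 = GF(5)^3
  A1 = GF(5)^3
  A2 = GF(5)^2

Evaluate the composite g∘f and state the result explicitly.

Answer: (3 2 3; 0 0 1)

Derivation:
  e0=[1,0,0] f=>[0,2,2] g=>[3,0]
  e1=[0,1,0] f=>[1,2,4] g=>[2,0]
  e2=[0,0,1] f=>[1,0,4] g=>[3,1]
composite: (3 2 3; 0 0 1)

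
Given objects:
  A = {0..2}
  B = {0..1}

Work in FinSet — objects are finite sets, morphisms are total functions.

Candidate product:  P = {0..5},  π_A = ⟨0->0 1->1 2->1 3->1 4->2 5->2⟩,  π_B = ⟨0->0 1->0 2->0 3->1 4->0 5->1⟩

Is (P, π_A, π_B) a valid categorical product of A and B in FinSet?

Answer: NOT A VALID PRODUCT — duplicate pair at indices 2,1

Derivation:
|A|·|B| = 3·2 = 6;  |P| = 6
Check the pairing map k ↦ (π_A(k), π_B(k)):
  0 -> (0,0)
  1 -> (1,0)
  2 -> (1,0)  ✗ repeats pair of k=1
  3 -> (1,1)
  4 -> (2,0)
  5 -> (2,1)
distinct pairs in image: 5 / 6 needed
  → (1,0) hit at k=1 and k=2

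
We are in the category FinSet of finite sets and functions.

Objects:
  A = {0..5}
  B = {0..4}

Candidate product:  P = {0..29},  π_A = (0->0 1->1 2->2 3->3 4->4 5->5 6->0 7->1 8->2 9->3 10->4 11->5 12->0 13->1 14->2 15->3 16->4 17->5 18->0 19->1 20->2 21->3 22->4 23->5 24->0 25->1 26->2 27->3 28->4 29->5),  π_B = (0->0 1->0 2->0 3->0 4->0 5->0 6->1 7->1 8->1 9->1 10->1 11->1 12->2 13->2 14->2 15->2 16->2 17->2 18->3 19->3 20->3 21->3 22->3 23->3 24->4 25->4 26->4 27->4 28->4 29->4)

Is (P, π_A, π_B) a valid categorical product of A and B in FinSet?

|A|·|B| = 6·5 = 30;  |P| = 30
Check the pairing map k ↦ (π_A(k), π_B(k)):
  0 -> (0,0)
  1 -> (1,0)
  2 -> (2,0)
  3 -> (3,0)
  4 -> (4,0)
  5 -> (5,0)
  6 -> (0,1)
  7 -> (1,1)
  8 -> (2,1)
  9 -> (3,1)
  10 -> (4,1)
  11 -> (5,1)
  12 -> (0,2)
  13 -> (1,2)
  14 -> (2,2)
  15 -> (3,2)
  16 -> (4,2)
  17 -> (5,2)
  18 -> (0,3)
  19 -> (1,3)
  20 -> (2,3)
  21 -> (3,3)
  22 -> (4,3)
  23 -> (5,3)
  24 -> (0,4)
  25 -> (1,4)
  26 -> (2,4)
  27 -> (3,4)
  28 -> (4,4)
  29 -> (5,4)
distinct pairs in image: 30 / 30 needed
  → bijection onto A×B; projections well-typed.

Answer: VALID PRODUCT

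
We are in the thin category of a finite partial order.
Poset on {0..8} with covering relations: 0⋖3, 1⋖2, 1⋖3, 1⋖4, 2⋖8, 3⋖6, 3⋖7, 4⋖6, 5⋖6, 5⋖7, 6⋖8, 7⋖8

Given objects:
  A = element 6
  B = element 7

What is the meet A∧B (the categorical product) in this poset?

Common predecessors of 6,7: {0,1,3,5}
  maximal lower bounds 3 and 5 are incomparable: neither 3⊑5 nor 5⊑3
→ no greatest lower bound exists

Answer: NO MEET EXISTS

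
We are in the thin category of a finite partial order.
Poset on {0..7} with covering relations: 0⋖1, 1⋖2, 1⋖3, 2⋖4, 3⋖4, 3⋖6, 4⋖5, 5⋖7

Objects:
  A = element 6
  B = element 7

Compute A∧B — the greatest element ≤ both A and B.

Common predecessors of 6,7: {0,1,3}
  0 <= 3
  1 <= 3
  3 <= 3
glb = 3

Answer: A∧B = 3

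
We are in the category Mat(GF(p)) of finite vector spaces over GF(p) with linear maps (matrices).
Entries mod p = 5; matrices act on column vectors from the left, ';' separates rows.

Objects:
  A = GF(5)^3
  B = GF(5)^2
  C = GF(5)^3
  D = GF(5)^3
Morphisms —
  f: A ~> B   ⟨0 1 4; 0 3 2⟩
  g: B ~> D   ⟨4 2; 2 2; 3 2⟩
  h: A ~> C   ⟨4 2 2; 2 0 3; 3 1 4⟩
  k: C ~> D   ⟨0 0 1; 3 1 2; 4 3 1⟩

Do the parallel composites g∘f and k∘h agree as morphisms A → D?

1) trace f;g:
  e0=(1,0,0) f~>(0,0) g~>(0,0,0)
  e1=(0,1,0) f~>(1,3) g~>(0,3,4)
  e2=(0,0,1) f~>(4,2) g~>(0,2,1)
  result₁ = ⟨0 0 0; 0 3 2; 0 4 1⟩
2) trace h;k:
  e0=(1,0,0) h~>(4,2,3) k~>(3,0,0)
  e1=(0,1,0) h~>(2,0,1) k~>(1,3,4)
  e2=(0,0,1) h~>(2,3,4) k~>(4,2,1)
  result₂ = ⟨3 1 4; 0 3 2; 0 4 1⟩
Equal? NO — does not commute

Answer: DOES NOT COMMUTE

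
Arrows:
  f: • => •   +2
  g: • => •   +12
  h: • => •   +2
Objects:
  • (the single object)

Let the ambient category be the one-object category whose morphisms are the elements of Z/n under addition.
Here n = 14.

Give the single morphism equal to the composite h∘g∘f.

  0 +2≡2 +12≡0 +2≡2  (mod 14)
result: +2

Answer: +2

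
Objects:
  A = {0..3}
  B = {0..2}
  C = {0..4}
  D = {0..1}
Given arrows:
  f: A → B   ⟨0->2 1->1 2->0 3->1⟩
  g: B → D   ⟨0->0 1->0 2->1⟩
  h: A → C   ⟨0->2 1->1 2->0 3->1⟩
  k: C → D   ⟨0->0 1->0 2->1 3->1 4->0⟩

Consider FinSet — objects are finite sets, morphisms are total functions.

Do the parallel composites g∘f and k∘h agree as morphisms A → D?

Along f;g (path 1):
  0 f→2 g→1
  1 f→1 g→0
  2 f→0 g→0
  3 f→1 g→0
  result₁ = ⟨0->1 1->0 2->0 3->0⟩
Along h;k (path 2):
  0 h→2 k→1
  1 h→1 k→0
  2 h→0 k→0
  3 h→1 k→0
  result₂ = ⟨0->1 1->0 2->0 3->0⟩
Equal? equal; square commutes

Answer: COMMUTES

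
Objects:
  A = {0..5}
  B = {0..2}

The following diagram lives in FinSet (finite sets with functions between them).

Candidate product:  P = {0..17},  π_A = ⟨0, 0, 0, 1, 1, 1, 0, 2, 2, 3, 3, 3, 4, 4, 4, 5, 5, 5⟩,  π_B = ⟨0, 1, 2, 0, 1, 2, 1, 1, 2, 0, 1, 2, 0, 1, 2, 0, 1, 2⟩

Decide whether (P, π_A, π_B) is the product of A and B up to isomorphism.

|A|·|B| = 6·3 = 18;  |P| = 18
Check the pairing map k ↦ (π_A(k), π_B(k)):
  0 -> (0,0)
  1 -> (0,1)
  2 -> (0,2)
  3 -> (1,0)
  4 -> (1,1)
  5 -> (1,2)
  6 -> (0,1)  ✗ repeats pair of k=1
  7 -> (2,1)
  8 -> (2,2)
  9 -> (3,0)
  10 -> (3,1)
  11 -> (3,2)
  12 -> (4,0)
  13 -> (4,1)
  14 -> (4,2)
  15 -> (5,0)
  16 -> (5,1)
  17 -> (5,2)
distinct pairs in image: 17 / 18 needed
  → (0,1) hit at k=1 and k=6

Answer: NOT A VALID PRODUCT — duplicate pair at indices 1,6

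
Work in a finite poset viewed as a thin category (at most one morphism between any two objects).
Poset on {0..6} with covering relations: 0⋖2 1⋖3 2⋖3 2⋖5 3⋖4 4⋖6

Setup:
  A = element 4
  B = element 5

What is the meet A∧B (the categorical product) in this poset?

Answer: A∧B = 2

Trace:
{x : x≤A ∧ x≤B} = {0,2}  (A=4, B=5)
  0 ≤ 2
  2 ≤ 2
glb = 2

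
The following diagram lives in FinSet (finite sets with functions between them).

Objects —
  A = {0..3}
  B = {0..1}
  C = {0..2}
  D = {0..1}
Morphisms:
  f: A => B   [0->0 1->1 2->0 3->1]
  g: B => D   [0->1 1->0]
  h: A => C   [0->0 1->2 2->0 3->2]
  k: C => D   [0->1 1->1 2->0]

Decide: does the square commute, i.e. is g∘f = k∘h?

1) trace f;g:
  0 f=>0 g=>1
  1 f=>1 g=>0
  2 f=>0 g=>1
  3 f=>1 g=>0
  ⟦path⟧₁ = [0->1 1->0 2->1 3->0]
2) trace h;k:
  0 h=>0 k=>1
  1 h=>2 k=>0
  2 h=>0 k=>1
  3 h=>2 k=>0
  ⟦path⟧₂ = [0->1 1->0 2->1 3->0]
Equal? same morphism ✓

Answer: COMMUTES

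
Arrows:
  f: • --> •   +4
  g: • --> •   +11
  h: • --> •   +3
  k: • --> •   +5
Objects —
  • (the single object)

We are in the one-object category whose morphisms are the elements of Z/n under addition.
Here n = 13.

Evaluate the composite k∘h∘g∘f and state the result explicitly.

Answer: +10

Work:
  0 +4≡4 +11≡2 +3≡5 +5≡10  (mod 13)
⟦path⟧: +10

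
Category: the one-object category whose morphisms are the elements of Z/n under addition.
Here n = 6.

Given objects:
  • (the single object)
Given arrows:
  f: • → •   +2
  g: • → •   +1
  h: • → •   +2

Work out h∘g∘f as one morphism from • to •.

  0 +2≡2 +1≡3 +2≡5  (mod 6)
⟦path⟧: +5

Answer: +5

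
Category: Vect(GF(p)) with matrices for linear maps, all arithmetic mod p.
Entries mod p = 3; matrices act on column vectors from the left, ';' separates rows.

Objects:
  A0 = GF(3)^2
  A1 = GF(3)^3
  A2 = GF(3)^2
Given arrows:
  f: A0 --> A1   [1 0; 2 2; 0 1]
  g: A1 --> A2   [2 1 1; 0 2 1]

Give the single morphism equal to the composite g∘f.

  e0=[1,0] f-->[1,2,0] g-->[1,1]
  e1=[0,1] f-->[0,2,1] g-->[0,2]
composite: [1 0; 1 2]

Answer: [1 0; 1 2]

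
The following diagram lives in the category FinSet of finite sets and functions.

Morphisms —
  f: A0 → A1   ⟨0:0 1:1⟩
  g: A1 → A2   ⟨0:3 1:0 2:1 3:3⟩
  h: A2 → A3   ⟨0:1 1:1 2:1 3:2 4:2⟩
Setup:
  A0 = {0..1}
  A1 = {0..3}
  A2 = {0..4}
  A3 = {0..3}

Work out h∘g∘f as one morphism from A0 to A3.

  0 f→0 g→3 h→2
  1 f→1 g→0 h→1
result: ⟨0:2 1:1⟩

Answer: ⟨0:2 1:1⟩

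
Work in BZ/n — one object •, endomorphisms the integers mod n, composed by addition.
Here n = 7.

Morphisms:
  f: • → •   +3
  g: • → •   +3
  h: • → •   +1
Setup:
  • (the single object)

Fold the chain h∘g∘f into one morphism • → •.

Answer: +0

Work:
  0 +3≡3 +3≡6 +1≡0  (mod 7)
result: +0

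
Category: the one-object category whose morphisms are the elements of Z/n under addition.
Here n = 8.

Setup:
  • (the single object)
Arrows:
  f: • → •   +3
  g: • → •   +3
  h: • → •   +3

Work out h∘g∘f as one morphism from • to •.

Answer: +1

Trace:
  0 +3≡3 +3≡6 +3≡1  (mod 8)
result: +1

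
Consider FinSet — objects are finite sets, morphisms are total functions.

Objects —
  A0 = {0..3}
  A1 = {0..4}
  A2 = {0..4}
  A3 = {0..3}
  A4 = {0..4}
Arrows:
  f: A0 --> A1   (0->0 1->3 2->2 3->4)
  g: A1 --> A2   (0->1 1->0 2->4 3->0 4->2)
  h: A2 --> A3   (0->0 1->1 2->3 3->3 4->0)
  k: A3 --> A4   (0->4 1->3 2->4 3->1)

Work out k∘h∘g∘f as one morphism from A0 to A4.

  0 f-->0 g-->1 h-->1 k-->3
  1 f-->3 g-->0 h-->0 k-->4
  2 f-->2 g-->4 h-->0 k-->4
  3 f-->4 g-->2 h-->3 k-->1
composite: (0->3 1->4 2->4 3->1)

Answer: (0->3 1->4 2->4 3->1)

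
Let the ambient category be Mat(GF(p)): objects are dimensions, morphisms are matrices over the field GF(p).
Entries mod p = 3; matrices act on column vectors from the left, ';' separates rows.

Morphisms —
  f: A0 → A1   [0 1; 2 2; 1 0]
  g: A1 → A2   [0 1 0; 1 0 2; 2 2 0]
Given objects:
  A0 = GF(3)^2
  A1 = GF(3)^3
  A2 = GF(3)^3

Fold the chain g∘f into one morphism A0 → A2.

Answer: [2 2; 2 1; 1 0]

Derivation:
  e0=⟨1,0⟩ f→⟨0,2,1⟩ g→⟨2,2,1⟩
  e1=⟨0,1⟩ f→⟨1,2,0⟩ g→⟨2,1,0⟩
composite: [2 2; 2 1; 1 0]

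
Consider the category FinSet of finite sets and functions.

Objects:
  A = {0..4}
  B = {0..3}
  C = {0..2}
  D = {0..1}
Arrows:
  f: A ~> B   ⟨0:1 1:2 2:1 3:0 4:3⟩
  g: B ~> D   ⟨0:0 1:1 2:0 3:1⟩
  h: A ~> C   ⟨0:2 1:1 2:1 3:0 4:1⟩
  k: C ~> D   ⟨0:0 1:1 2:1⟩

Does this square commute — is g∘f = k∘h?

Answer: DOES NOT COMMUTE

Derivation:
Path 1 = f;g:
  0 f~>1 g~>1
  1 f~>2 g~>0
  2 f~>1 g~>1
  3 f~>0 g~>0
  4 f~>3 g~>1
  result₁ = ⟨0:1 1:0 2:1 3:0 4:1⟩
Path 2 = h;k:
  0 h~>2 k~>1
  1 h~>1 k~>1
  2 h~>1 k~>1
  3 h~>0 k~>0
  4 h~>1 k~>1
  result₂ = ⟨0:1 1:1 2:1 3:0 4:1⟩
Equal? NO — does not commute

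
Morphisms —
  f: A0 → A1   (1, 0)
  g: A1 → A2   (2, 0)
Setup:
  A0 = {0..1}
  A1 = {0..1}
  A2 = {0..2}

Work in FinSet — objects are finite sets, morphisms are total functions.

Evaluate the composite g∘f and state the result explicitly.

  0 f→1 g→0
  1 f→0 g→2
composite: (0, 2)

Answer: (0, 2)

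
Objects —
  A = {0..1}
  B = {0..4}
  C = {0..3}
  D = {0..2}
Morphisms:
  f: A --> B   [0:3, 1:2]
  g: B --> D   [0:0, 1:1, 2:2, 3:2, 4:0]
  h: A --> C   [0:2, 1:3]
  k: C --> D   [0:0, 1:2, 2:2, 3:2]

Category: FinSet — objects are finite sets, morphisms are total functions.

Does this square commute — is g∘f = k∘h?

1) trace f;g:
  0 f-->3 g-->2
  1 f-->2 g-->2
  composite₁ = [0:2, 1:2]
2) trace h;k:
  0 h-->2 k-->2
  1 h-->3 k-->2
  composite₂ = [0:2, 1:2]
Equal? equal; square commutes

Answer: COMMUTES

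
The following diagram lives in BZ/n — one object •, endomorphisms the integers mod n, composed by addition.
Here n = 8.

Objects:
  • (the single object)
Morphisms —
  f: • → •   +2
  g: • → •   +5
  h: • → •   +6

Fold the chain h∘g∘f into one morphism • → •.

Answer: +5

Work:
  0 +2≡2 +5≡7 +6≡5  (mod 8)
composite: +5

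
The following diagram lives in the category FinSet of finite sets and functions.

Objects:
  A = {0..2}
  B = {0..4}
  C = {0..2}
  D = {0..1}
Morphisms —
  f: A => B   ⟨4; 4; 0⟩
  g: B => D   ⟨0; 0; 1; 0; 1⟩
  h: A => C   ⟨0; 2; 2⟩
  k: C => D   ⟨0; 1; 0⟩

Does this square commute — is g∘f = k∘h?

Along f;g (path 1):
  0 f=>4 g=>1
  1 f=>4 g=>1
  2 f=>0 g=>0
  ⟦path⟧₁ = ⟨1; 1; 0⟩
Along h;k (path 2):
  0 h=>0 k=>0
  1 h=>2 k=>0
  2 h=>2 k=>0
  ⟦path⟧₂ = ⟨0; 0; 0⟩
Equal? distinct morphisms ✗

Answer: DOES NOT COMMUTE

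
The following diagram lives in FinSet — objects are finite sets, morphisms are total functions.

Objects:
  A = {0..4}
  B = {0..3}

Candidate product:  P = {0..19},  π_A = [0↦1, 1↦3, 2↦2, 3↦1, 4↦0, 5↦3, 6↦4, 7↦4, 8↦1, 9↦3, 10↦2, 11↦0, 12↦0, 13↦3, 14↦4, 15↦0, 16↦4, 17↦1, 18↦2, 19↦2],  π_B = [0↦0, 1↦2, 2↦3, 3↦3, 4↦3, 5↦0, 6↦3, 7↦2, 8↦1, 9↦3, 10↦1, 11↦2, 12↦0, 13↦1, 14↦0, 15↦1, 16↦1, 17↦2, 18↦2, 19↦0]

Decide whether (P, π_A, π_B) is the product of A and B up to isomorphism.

Answer: VALID PRODUCT

Trace:
|A|·|B| = 5·4 = 20;  |P| = 20
Check the pairing map k ↦ (π_A(k), π_B(k)):
  0 ↦ (1,0)
  1 ↦ (3,2)
  2 ↦ (2,3)
  3 ↦ (1,3)
  4 ↦ (0,3)
  5 ↦ (3,0)
  6 ↦ (4,3)
  7 ↦ (4,2)
  8 ↦ (1,1)
  9 ↦ (3,3)
  10 ↦ (2,1)
  11 ↦ (0,2)
  12 ↦ (0,0)
  13 ↦ (3,1)
  14 ↦ (4,0)
  15 ↦ (0,1)
  16 ↦ (4,1)
  17 ↦ (1,2)
  18 ↦ (2,2)
  19 ↦ (2,0)
distinct pairs in image: 20 / 20 needed
  → bijection onto A×B; projections well-typed.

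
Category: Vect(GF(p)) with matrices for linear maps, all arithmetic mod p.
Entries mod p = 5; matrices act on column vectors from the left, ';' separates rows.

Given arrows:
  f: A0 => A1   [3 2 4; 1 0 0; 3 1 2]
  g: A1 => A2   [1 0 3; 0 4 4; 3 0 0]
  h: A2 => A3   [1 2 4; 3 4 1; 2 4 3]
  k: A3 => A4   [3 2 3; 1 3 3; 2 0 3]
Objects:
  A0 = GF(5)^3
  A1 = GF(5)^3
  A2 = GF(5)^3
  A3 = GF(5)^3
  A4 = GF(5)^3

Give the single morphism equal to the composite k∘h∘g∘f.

Answer: [3 2 4; 2 0 0; 0 1 2]

Trace:
  e0=[1,0,0] f=>[3,1,3] g=>[2,1,4] h=>[0,4,0] k=>[3,2,0]
  e1=[0,1,0] f=>[2,0,1] g=>[0,4,1] h=>[2,2,4] k=>[2,0,1]
  e2=[0,0,1] f=>[4,0,2] g=>[0,3,2] h=>[4,4,3] k=>[4,0,2]
composite: [3 2 4; 2 0 0; 0 1 2]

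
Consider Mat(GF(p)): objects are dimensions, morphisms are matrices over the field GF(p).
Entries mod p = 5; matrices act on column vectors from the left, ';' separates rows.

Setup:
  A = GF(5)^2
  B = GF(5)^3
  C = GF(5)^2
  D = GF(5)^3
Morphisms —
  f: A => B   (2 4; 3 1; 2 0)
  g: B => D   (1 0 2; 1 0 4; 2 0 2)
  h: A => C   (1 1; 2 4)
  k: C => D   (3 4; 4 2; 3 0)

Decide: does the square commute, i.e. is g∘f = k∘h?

Path 1 = f;g:
  e0=[1,0] f=>[2,3,2] g=>[1,0,3]
  e1=[0,1] f=>[4,1,0] g=>[4,4,3]
  result₁ = (1 4; 0 4; 3 3)
Path 2 = h;k:
  e0=[1,0] h=>[1,2] k=>[1,3,3]
  e1=[0,1] h=>[1,4] k=>[4,2,3]
  result₂ = (1 4; 3 2; 3 3)
Equal? differ; not commutative

Answer: DOES NOT COMMUTE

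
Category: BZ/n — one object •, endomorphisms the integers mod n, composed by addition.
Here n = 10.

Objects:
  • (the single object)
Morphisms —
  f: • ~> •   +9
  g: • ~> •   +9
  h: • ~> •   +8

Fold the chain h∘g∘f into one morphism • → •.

Answer: +6

Derivation:
  0 +9≡9 +9≡8 +8≡6  (mod 10)
result: +6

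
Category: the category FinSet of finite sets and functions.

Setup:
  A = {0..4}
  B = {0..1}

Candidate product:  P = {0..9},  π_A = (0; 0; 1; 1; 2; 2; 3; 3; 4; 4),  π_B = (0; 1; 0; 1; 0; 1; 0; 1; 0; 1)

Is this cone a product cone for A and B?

Answer: VALID PRODUCT

Derivation:
|A|·|B| = 5·2 = 10;  |P| = 10
Check the pairing map k ↦ (π_A(k), π_B(k)):
  0 : (0,0)
  1 : (0,1)
  2 : (1,0)
  3 : (1,1)
  4 : (2,0)
  5 : (2,1)
  6 : (3,0)
  7 : (3,1)
  8 : (4,0)
  9 : (4,1)
distinct pairs in image: 10 / 10 needed
  → bijection onto A×B; projections well-typed.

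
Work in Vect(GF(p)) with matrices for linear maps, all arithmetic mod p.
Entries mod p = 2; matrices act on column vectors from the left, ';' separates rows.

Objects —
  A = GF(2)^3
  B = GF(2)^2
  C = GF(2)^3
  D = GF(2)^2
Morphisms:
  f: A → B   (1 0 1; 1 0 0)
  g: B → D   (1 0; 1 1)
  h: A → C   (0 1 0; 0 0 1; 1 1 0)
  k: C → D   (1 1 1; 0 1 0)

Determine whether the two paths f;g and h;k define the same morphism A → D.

1) trace f;g:
  e0=[1,0,0] f→[1,1] g→[1,0]
  e1=[0,1,0] f→[0,0] g→[0,0]
  e2=[0,0,1] f→[1,0] g→[1,1]
  ⟦path⟧₁ = (1 0 1; 0 0 1)
2) trace h;k:
  e0=[1,0,0] h→[0,0,1] k→[1,0]
  e1=[0,1,0] h→[1,0,1] k→[0,0]
  e2=[0,0,1] h→[0,1,0] k→[1,1]
  ⟦path⟧₂ = (1 0 1; 0 0 1)
Equal? equal; square commutes

Answer: COMMUTES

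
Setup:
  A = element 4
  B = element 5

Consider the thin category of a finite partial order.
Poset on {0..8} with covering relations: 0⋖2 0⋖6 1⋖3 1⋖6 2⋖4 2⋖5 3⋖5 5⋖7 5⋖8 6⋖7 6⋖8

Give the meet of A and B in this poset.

Answer: A∧B = 2

Derivation:
{x : x<=A ∧ x<=B} = {0,2}  (A=4, B=5)
  0 <= 2
  2 <= 2
glb = 2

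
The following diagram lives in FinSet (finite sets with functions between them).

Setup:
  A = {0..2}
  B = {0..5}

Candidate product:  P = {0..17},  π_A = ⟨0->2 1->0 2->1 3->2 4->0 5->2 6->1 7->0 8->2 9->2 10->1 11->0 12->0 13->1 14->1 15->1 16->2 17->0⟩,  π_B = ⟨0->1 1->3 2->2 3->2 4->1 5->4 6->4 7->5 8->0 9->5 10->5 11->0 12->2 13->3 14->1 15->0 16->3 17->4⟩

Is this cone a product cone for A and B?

Answer: VALID PRODUCT

Trace:
|A|·|B| = 3·6 = 18;  |P| = 18
Check the pairing map k ↦ (π_A(k), π_B(k)):
  0 -> (2,1)
  1 -> (0,3)
  2 -> (1,2)
  3 -> (2,2)
  4 -> (0,1)
  5 -> (2,4)
  6 -> (1,4)
  7 -> (0,5)
  8 -> (2,0)
  9 -> (2,5)
  10 -> (1,5)
  11 -> (0,0)
  12 -> (0,2)
  13 -> (1,3)
  14 -> (1,1)
  15 -> (1,0)
  16 -> (2,3)
  17 -> (0,4)
distinct pairs in image: 18 / 18 needed
  → bijection onto A×B; projections well-typed.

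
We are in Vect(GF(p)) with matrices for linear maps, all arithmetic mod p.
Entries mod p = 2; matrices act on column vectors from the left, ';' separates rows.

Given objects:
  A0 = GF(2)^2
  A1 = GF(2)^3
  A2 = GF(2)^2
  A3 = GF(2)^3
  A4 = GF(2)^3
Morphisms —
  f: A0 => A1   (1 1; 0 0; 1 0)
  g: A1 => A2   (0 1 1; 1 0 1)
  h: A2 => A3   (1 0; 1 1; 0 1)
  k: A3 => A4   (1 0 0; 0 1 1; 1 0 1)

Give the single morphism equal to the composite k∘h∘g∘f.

Answer: (1 0; 1 0; 1 1)

Trace:
  e0=(1,0) f=>(1,0,1) g=>(1,0) h=>(1,1,0) k=>(1,1,1)
  e1=(0,1) f=>(1,0,0) g=>(0,1) h=>(0,1,1) k=>(0,0,1)
⟦path⟧: (1 0; 1 0; 1 1)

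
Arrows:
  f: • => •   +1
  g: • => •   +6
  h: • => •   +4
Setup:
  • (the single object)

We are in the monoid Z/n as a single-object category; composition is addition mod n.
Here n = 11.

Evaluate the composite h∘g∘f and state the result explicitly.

Answer: +0

Derivation:
  0 +1≡1 +6≡7 +4≡0  (mod 11)
result: +0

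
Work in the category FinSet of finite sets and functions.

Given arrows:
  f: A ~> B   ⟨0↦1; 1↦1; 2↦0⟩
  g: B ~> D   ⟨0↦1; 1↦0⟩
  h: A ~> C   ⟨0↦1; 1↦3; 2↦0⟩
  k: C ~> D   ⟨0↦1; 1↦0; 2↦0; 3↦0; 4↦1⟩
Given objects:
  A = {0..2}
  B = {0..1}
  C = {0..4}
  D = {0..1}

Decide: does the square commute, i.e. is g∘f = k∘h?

Answer: COMMUTES

Derivation:
Path 1 = f;g:
  0 f~>1 g~>0
  1 f~>1 g~>0
  2 f~>0 g~>1
  composite₁ = ⟨0↦0; 1↦0; 2↦1⟩
Path 2 = h;k:
  0 h~>1 k~>0
  1 h~>3 k~>0
  2 h~>0 k~>1
  composite₂ = ⟨0↦0; 1↦0; 2↦1⟩
Equal? same morphism ✓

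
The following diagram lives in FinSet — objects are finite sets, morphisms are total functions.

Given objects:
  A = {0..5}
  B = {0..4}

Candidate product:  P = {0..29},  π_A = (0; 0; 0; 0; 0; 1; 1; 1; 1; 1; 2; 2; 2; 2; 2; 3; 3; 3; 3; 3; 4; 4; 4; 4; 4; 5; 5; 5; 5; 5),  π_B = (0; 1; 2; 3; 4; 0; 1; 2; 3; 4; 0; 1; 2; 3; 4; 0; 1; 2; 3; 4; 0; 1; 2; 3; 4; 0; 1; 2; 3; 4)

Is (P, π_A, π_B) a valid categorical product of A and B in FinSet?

|A|·|B| = 6·5 = 30;  |P| = 30
Check the pairing map k ↦ (π_A(k), π_B(k)):
  0 -> (0,0)
  1 -> (0,1)
  2 -> (0,2)
  3 -> (0,3)
  4 -> (0,4)
  5 -> (1,0)
  6 -> (1,1)
  7 -> (1,2)
  8 -> (1,3)
  9 -> (1,4)
  10 -> (2,0)
  11 -> (2,1)
  12 -> (2,2)
  13 -> (2,3)
  14 -> (2,4)
  15 -> (3,0)
  16 -> (3,1)
  17 -> (3,2)
  18 -> (3,3)
  19 -> (3,4)
  20 -> (4,0)
  21 -> (4,1)
  22 -> (4,2)
  23 -> (4,3)
  24 -> (4,4)
  25 -> (5,0)
  26 -> (5,1)
  27 -> (5,2)
  28 -> (5,3)
  29 -> (5,4)
distinct pairs in image: 30 / 30 needed
  → bijection onto A×B; projections well-typed.

Answer: VALID PRODUCT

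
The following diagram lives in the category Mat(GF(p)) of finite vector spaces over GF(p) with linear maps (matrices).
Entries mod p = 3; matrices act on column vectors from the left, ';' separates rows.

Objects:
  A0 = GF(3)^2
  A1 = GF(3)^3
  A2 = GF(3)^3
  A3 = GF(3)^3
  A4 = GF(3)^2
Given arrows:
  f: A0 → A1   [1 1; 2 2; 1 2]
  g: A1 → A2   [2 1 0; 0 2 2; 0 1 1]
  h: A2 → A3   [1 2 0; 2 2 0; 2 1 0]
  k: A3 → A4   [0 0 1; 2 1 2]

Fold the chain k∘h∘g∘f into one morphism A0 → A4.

Answer: [2 1; 2 0]

Trace:
  e0=⟨1,0⟩ f→⟨1,2,1⟩ g→⟨1,0,0⟩ h→⟨1,2,2⟩ k→⟨2,2⟩
  e1=⟨0,1⟩ f→⟨1,2,2⟩ g→⟨1,2,1⟩ h→⟨2,0,1⟩ k→⟨1,0⟩
⟦path⟧: [2 1; 2 0]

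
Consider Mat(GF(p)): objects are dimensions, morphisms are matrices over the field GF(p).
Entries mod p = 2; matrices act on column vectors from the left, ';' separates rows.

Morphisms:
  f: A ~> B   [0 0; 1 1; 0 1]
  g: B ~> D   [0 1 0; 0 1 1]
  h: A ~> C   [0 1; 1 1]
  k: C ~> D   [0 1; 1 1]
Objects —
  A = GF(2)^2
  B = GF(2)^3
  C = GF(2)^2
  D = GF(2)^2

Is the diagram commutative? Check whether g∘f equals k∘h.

Along f;g (path 1):
  e0=[1,0] f~>[0,1,0] g~>[1,1]
  e1=[0,1] f~>[0,1,1] g~>[1,0]
  result₁ = [1 1; 1 0]
Along h;k (path 2):
  e0=[1,0] h~>[0,1] k~>[1,1]
  e1=[0,1] h~>[1,1] k~>[1,0]
  result₂ = [1 1; 1 0]
Equal? equal; square commutes

Answer: COMMUTES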